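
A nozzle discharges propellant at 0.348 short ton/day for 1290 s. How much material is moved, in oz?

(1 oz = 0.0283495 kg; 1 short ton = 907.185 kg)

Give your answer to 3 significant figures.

166 oz

0.348 short ton/day → 0.00365394 kg/s
m = ṁ × t = 0.00365394 × 1290 = 4.71358 kg
In oz: 4.71358 / 0.0283495 = 166.267 oz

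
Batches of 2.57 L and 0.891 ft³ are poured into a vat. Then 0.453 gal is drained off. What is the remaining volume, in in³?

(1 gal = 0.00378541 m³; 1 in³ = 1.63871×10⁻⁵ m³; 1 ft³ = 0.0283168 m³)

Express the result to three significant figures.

1590 in³

2.57 L × 0.001 → 0.00257 m³
0.891 ft³ × 0.0283168 → 0.0252303 m³
0.453 gal × 0.00378541 → 0.00171479 m³
Net: 0.00257 + 0.0252303 − 0.00171479 = 0.0260855 m³
In in³: 0.0260855 / 1.63871×10⁻⁵ = 1591.83 in³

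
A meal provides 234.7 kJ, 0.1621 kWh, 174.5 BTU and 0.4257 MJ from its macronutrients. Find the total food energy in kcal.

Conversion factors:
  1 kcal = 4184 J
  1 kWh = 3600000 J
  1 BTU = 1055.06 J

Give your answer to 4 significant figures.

234.7 kJ × 1000 = 234700 J
0.1621 kWh × 3600000 = 583560 J
174.5 BTU × 1055.06 = 184108 J
0.4257 MJ × 1000000 = 425700 J
Total: 234700 + 583560 + 184108 + 425700 = 1.42807×10⁶ J
In kcal: 1.42807×10⁶ / 4184 = 341.317 kcal

341.3 kcal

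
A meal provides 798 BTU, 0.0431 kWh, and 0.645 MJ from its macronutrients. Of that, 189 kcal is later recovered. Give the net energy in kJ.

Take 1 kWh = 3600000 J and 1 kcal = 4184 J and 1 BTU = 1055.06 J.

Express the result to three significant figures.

798 BTU × 1055.06 → 841938 J
0.0431 kWh × 3600000 → 155160 J
0.645 MJ × 1000000 → 645000 J
189 kcal × 4184 → 790776 J
Sum: 841938 + 155160 + 645000 − 790776 = 851322 J
In kJ: 851322 / 1000 = 851.322 kJ

851 kJ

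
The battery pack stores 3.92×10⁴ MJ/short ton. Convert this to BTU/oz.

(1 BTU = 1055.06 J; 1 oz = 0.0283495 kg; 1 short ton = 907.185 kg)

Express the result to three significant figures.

3.92×10⁴ MJ/short ton × 1000000 J/MJ ÷ 907.185 kg/short ton = 4.32106×10⁷ J/kg
4.32106×10⁷ J/kg ÷ 1055.06 J/BTU × 0.0283495 kg/oz = 1161.07 BTU/oz

1160 BTU/oz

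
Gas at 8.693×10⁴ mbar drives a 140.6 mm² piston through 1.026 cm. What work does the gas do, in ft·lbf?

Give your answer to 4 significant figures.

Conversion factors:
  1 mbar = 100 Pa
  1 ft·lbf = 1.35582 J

9.249 ft·lbf

8.693×10⁴ mbar → 8.693×10⁶ Pa
140.6 mm² → 1.406×10⁻⁴ m²
F = P × A = 8.693×10⁶ × 1.406×10⁻⁴ = 1222.24 N
1.026 cm → 0.01026 m
W = F × d = 1222.24 × 0.01026 = 12.5402 J
In ft·lbf: 12.5402 / 1.35582 = 9.24916 ft·lbf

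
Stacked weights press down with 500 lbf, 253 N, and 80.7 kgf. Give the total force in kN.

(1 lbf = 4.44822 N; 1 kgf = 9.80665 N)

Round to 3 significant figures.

500 lbf × 4.44822 → 2224.11 N
253 N (already N)
80.7 kgf × 9.80665 → 791.397 N
Combined: 2224.11 + 253 + 791.397 = 3268.51 N
In kN: 3268.51 / 1000 = 3.26851 kN

3.27 kN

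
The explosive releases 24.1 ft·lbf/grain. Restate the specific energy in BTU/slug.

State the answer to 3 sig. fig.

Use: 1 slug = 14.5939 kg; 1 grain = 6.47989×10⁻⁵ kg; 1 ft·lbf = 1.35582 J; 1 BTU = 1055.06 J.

24.1 ft·lbf/grain × 1.35582 J/ft·lbf ÷ 6.47989×10⁻⁵ kg/grain = 504256 J/kg
504256 J/kg ÷ 1055.06 J/BTU × 14.5939 kg/slug = 6975.02 BTU/slug

6980 BTU/slug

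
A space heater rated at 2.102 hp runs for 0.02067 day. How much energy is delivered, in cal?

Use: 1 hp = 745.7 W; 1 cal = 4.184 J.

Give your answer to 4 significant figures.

6.691×10⁵ cal

2.102 hp × 745.7 → 1567.46 W
0.02067 day × 86400 → 1785.89 s
E = P × t = 1567.46 W × 1785.89 s = 2.79931×10⁶ J
2.79931×10⁶ J ÷ (4.184 J/cal) = 669051 cal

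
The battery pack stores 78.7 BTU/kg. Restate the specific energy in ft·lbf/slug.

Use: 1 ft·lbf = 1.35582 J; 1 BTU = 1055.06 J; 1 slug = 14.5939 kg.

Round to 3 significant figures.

78.7 BTU/kg × 1055.06 J/BTU = 83033.2 J/kg
83033.2 J/kg ÷ 1.35582 J/ft·lbf × 14.5939 kg/slug = 893760 ft·lbf/slug

8.94×10⁵ ft·lbf/slug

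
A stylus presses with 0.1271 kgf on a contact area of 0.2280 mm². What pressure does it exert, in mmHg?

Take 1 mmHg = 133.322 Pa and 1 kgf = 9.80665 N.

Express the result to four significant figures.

0.1271 kgf × 9.80665 → 1.24643 N
0.2280 mm² × 10⁻⁶ → 2.28×10⁻⁷ m²
P = F / A = 1.24643 N / 2.28×10⁻⁷ m² = 5.4668×10⁶ Pa
5.4668×10⁶ Pa ÷ (133.322 Pa/mmHg) = 41004.5 mmHg

4.100×10⁴ mmHg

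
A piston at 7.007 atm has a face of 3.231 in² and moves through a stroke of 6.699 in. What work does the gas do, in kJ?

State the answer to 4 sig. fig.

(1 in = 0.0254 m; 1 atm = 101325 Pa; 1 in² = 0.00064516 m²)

7.007 atm → 709984 Pa
3.231 in² → 0.00208451 m²
F = P × A = 709984 × 0.00208451 = 1479.97 N
6.699 in → 0.170155 m
W = F × d = 1479.97 × 0.170155 = 251.824 J
In kJ: 251.824 / 1000 = 0.251824 kJ

0.2518 kJ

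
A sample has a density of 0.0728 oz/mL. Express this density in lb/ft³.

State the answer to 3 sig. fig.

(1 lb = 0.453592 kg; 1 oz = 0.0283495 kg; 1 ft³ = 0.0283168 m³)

129 lb/ft³

0.0728 oz/mL × 0.0283495 kg/oz ÷ 10⁻⁶ m³/mL = 2063.84 kg/m³
2063.84 kg/m³ ÷ 0.453592 kg/lb × 0.0283168 m³/ft³ = 128.841 lb/ft³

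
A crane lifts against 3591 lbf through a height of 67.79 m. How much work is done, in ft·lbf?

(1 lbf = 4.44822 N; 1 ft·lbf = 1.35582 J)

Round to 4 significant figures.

3591 lbf × 4.44822 = 15973.6 N
W = F × d = 15973.6 N × 67.79 m = 1.08285×10⁶ J
1.08285×10⁶ J ÷ (1.35582 J/ft·lbf) = 798668 ft·lbf

7.987×10⁵ ft·lbf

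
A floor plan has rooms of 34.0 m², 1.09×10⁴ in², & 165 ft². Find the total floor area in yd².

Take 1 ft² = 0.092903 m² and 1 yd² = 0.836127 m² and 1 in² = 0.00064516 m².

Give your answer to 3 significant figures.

67.4 yd²

34.0 m² (already m²)
1.09×10⁴ in² × 0.00064516 = 7.03224 m²
165 ft² × 0.092903 = 15.329 m²
Sum: 34 + 7.03224 + 15.329 = 56.3612 m²
In yd²: 56.3612 / 0.836127 = 67.4075 yd²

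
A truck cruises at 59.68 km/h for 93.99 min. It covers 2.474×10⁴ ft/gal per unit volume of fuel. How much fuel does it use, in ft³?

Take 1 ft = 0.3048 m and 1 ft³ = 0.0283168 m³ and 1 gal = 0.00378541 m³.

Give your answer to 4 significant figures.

1.657 ft³

59.68 km/h → 16.5778 m/s
93.99 min → 5639.4 s
d = v × t = 16.5778 × 5639.4 = 93488.8 m
2.474×10⁴ ft/gal → 1.99206×10⁶ m/m³
V = d / (distance per unit fuel) = 93488.8 / 1.99206×10⁶ = 0.0469307 m³
In ft³: 0.0469307 / 0.0283168 = 1.65734 ft³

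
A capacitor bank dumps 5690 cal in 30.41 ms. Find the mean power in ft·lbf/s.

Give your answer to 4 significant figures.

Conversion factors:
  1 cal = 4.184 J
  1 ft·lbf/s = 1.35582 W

5.774×10⁵ ft·lbf/s

5690 cal × 4.184 → 23807 J
30.41 ms × 0.001 → 0.03041 s
P = E / t = 23807 J / 0.03041 s = 782867 W
782867 W ÷ (1.35582 W/ft·lbf/s) = 577412 ft·lbf/s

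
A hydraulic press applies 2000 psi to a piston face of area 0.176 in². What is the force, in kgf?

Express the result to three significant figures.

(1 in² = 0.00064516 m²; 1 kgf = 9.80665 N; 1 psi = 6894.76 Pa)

2000 psi × 6894.76 = 1.37895×10⁷ Pa
0.176 in² × 0.00064516 = 1.13548×10⁻⁴ m²
F = P × A = 1.37895×10⁷ Pa × 1.13548×10⁻⁴ m² = 1565.77 N
1565.77 N ÷ (9.80665 N/kgf) = 159.664 kgf

160 kgf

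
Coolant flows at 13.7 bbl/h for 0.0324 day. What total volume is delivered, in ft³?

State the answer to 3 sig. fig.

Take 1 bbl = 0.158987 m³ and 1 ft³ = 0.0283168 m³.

59.8 ft³

13.7 bbl/h → 6.05034×10⁻⁴ m³/s
0.0324 day → 2799.36 s
V = Q × t = 6.05034×10⁻⁴ × 2799.36 = 1.69371 m³
In ft³: 1.69371 / 0.0283168 = 59.8129 ft³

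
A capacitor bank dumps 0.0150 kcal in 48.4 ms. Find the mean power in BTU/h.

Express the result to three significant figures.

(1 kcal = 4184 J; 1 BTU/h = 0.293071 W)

0.0150 kcal × 4184 = 62.76 J
48.4 ms × 0.001 = 0.0484 s
P = E / t = 62.76 J / 0.0484 s = 1296.69 W
1296.69 W ÷ (0.293071 W/BTU/h) = 4424.49 BTU/h

4420 BTU/h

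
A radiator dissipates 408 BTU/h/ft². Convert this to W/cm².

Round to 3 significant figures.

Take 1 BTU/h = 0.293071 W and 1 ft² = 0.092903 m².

408 BTU/h/ft² × 0.293071 W/BTU/h ÷ 0.092903 m²/ft² = 1287.07 W/m²
1287.07 W/m² × 0.0001 m²/cm² = 0.128707 W/cm²

0.129 W/cm²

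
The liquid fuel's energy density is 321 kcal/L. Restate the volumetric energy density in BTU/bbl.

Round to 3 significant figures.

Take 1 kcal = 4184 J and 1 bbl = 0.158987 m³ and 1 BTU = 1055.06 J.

321 kcal/L × 4184 J/kcal ÷ 0.001 m³/L = 1.34306×10⁹ J/m³
1.34306×10⁹ J/m³ ÷ 1055.06 J/BTU × 0.158987 m³/bbl = 202386 BTU/bbl

2.02×10⁵ BTU/bbl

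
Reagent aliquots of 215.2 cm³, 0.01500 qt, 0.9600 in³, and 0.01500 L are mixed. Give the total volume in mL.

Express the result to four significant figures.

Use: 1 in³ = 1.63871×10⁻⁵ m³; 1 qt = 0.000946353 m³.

215.2 cm³ × 10⁻⁶ = 2.152×10⁻⁴ m³
0.01500 qt × 0.000946353 = 1.41953×10⁻⁵ m³
0.9600 in³ × 1.63871×10⁻⁵ = 1.57316×10⁻⁵ m³
0.01500 L × 0.001 = 1.5×10⁻⁵ m³
Sum: 2.152×10⁻⁴ + 1.41953×10⁻⁵ + 1.57316×10⁻⁵ + 1.5×10⁻⁵ = 2.60127×10⁻⁴ m³
In mL: 2.60127×10⁻⁴ / 10⁻⁶ = 260.127 mL

260.1 mL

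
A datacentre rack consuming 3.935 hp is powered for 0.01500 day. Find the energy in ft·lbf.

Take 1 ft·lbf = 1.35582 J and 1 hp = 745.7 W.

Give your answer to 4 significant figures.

2.805×10⁶ ft·lbf

3.935 hp × 745.7 = 2934.33 W
0.01500 day × 86400 = 1296 s
E = P × t = 2934.33 W × 1296 s = 3.80289×10⁶ J
3.80289×10⁶ J ÷ (1.35582 J/ft·lbf) = 2.80486×10⁶ ft·lbf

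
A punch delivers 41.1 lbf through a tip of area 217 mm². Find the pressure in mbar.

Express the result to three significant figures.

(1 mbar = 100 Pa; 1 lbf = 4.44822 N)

41.1 lbf × 4.44822 = 182.822 N
217 mm² × 10⁻⁶ = 2.17×10⁻⁴ m²
P = F / A = 182.822 N / 2.17×10⁻⁴ m² = 842498 Pa
842498 Pa ÷ (100 Pa/mbar) = 8424.98 mbar

8420 mbar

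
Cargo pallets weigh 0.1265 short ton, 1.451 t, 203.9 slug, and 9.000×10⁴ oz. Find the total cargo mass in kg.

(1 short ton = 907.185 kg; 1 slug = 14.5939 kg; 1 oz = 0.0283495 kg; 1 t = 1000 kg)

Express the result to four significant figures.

0.1265 short ton × 907.185 = 114.759 kg
1.451 t × 1000 = 1451 kg
203.9 slug × 14.5939 = 2975.7 kg
9.000×10⁴ oz × 0.0283495 = 2551.46 kg
Sum: 114.759 + 1451 + 2975.7 + 2551.46 = 7092.92 kg

7093 kg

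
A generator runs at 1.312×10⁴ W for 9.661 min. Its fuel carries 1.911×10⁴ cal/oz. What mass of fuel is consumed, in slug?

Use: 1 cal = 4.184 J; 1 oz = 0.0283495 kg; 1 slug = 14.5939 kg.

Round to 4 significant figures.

0.1848 slug

9.661 min → 579.66 s
E = P × t = 13120 × 579.66 = 7.60514×10⁶ J
1.911×10⁴ cal/oz → 2.82038×10⁶ J/kg
m = E / e_s = 7.60514×10⁶ / 2.82038×10⁶ = 2.69649 kg
In slug: 2.69649 / 14.5939 = 0.184768 slug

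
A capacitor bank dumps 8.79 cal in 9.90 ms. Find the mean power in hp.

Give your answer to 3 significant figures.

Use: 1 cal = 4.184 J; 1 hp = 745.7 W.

8.79 cal × 4.184 → 36.7774 J
9.90 ms × 0.001 → 0.0099 s
P = E / t = 36.7774 J / 0.0099 s = 3714.89 W
3714.89 W ÷ (745.7 W/hp) = 4.98175 hp

4.98 hp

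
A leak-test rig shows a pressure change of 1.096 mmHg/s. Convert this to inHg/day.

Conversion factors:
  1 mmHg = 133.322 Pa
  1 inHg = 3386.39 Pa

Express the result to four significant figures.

1.096 mmHg/s × 133.322 Pa/mmHg = 146.121 Pa/s
146.121 Pa/s ÷ 3386.39 Pa/inHg × 86400 s/day = 3728.12 inHg/day

3728 inHg/day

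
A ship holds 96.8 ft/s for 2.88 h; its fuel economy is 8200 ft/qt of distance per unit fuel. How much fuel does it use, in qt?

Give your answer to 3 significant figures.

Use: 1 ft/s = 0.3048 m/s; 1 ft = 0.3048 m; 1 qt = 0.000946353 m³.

96.8 ft/s → 29.5046 m/s
2.88 h → 10368 s
d = v × t = 29.5046 × 10368 = 305904 m
8200 ft/qt → 2.64104×10⁶ m/m³
V = d / (distance per unit fuel) = 305904 / 2.64104×10⁶ = 0.115827 m³
In qt: 0.115827 / 0.000946353 = 122.393 qt

122 qt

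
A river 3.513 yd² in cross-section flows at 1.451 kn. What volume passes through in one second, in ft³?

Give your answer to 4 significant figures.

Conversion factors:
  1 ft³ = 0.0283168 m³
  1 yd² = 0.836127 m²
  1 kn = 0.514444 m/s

1.451 kn × 0.514444 = 0.746458 m/s
3.513 yd² × 0.836127 = 2.93731 m²
V = v × A × t = 0.746458 m/s × 2.93731 m² × 1 s = 2.19258 m³
2.19258 m³ ÷ (0.0283168 m³/ft³) = 77.4304 ft³

77.43 ft³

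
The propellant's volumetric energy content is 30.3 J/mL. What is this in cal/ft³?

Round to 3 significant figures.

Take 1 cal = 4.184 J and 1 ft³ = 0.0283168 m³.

2.05×10⁵ cal/ft³

30.3 J/mL ÷ 10⁻⁶ m³/mL = 3.03×10⁷ J/m³
3.03×10⁷ J/m³ ÷ 4.184 J/cal × 0.0283168 m³/ft³ = 205067 cal/ft³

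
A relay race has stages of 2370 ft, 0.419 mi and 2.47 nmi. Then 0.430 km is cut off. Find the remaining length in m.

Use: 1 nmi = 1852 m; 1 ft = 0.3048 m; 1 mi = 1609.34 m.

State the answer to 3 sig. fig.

2370 ft × 0.3048 = 722.376 m
0.419 mi × 1609.34 = 674.313 m
2.47 nmi × 1852 = 4574.44 m
0.430 km × 1000 = 430 m
Net: 722.376 + 674.313 + 4574.44 − 430 = 5541.13 m

5540 m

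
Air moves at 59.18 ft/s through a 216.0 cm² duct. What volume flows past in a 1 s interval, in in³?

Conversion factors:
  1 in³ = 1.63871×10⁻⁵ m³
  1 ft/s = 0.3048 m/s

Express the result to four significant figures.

59.18 ft/s × 0.3048 → 18.0381 m/s
216.0 cm² × 0.0001 → 0.0216 m²
V = v × A × t = 18.0381 m/s × 0.0216 m² × 1 s = 0.389623 m³
0.389623 m³ ÷ (1.63871×10⁻⁵ m³/in³) = 23776.2 in³

2.378×10⁴ in³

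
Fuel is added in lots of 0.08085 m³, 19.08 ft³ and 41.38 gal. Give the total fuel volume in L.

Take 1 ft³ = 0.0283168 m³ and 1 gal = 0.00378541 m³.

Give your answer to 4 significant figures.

777.8 L

0.08085 m³ (already m³)
19.08 ft³ × 0.0283168 → 0.540285 m³
41.38 gal × 0.00378541 → 0.15664 m³
Sum: 0.08085 + 0.540285 + 0.15664 = 0.777775 m³
In L: 0.777775 / 0.001 = 777.775 L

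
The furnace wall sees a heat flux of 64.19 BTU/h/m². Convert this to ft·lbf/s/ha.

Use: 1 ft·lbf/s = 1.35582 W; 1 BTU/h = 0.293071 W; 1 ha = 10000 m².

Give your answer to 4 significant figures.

64.19 BTU/h/m² × 0.293071 W/BTU/h = 18.8122 W/m²
18.8122 W/m² ÷ 1.35582 W/ft·lbf/s × 10000 m²/ha = 138751 ft·lbf/s/ha

1.388×10⁵ ft·lbf/s/ha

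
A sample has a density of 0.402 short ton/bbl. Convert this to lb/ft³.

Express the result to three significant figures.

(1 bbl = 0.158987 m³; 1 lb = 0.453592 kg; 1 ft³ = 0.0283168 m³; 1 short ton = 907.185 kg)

0.402 short ton/bbl × 907.185 kg/short ton ÷ 0.158987 m³/bbl = 2293.83 kg/m³
2293.83 kg/m³ ÷ 0.453592 kg/lb × 0.0283168 m³/ft³ = 143.199 lb/ft³

143 lb/ft³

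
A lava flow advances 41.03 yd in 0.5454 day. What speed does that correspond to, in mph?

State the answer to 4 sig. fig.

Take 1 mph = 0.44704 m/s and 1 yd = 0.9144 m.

0.001781 mph

41.03 yd × 0.9144 = 37.5178 m
0.5454 day × 86400 = 47122.6 s
v = d / t = 37.5178 m / 47122.6 s = 7.96174×10⁻⁴ m/s
7.96174×10⁻⁴ m/s ÷ (0.44704 m/s/mph) = 0.00178099 mph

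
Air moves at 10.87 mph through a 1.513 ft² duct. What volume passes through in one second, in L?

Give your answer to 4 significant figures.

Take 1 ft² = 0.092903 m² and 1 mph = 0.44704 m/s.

683.0 L

10.87 mph × 0.44704 → 4.85932 m/s
1.513 ft² × 0.092903 → 0.140562 m²
V = v × A × t = 4.85932 m/s × 0.140562 m² × 1 s = 0.683036 m³
0.683036 m³ ÷ (0.001 m³/L) = 683.036 L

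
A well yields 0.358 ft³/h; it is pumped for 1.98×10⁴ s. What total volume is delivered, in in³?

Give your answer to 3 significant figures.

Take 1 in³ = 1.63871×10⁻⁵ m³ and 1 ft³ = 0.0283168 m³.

3400 in³

0.358 ft³/h → 2.81595×10⁻⁶ m³/s
V = Q × t = 2.81595×10⁻⁶ × 19800 = 0.0557558 m³
In in³: 0.0557558 / 1.63871×10⁻⁵ = 3402.42 in³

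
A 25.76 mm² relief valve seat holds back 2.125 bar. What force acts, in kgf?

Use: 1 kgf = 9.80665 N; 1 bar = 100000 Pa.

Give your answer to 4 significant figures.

0.5582 kgf

2.125 bar × 100000 = 212500 Pa
25.76 mm² × 10⁻⁶ = 2.576×10⁻⁵ m²
F = P × A = 212500 Pa × 2.576×10⁻⁵ m² = 5.474 N
5.474 N ÷ (9.80665 N/kgf) = 0.558193 kgf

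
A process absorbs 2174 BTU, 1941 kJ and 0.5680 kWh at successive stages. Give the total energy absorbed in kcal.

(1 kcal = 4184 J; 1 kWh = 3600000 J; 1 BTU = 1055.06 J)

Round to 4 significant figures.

2174 BTU × 1055.06 = 2.2937×10⁶ J
1941 kJ × 1000 = 1.941×10⁶ J
0.5680 kWh × 3600000 = 2.0448×10⁶ J
Total: 2.2937×10⁶ + 1.941×10⁶ + 2.0448×10⁶ = 6.2795×10⁶ J
In kcal: 6.2795×10⁶ / 4184 = 1500.84 kcal

1501 kcal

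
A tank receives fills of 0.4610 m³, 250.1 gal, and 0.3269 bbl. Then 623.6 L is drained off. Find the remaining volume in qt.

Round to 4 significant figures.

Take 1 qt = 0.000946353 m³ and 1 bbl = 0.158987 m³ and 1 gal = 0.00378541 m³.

0.4610 m³ (already m³)
250.1 gal × 0.00378541 = 0.946731 m³
0.3269 bbl × 0.158987 = 0.0519729 m³
623.6 L × 0.001 = 0.6236 m³
Sum: 0.461 + 0.946731 + 0.0519729 − 0.6236 = 0.836104 m³
In qt: 0.836104 / 0.000946353 = 883.501 qt

883.5 qt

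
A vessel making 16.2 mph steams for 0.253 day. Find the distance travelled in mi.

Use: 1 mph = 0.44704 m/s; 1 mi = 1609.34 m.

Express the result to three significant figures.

16.2 mph × 0.44704 → 7.24205 m/s
0.253 day × 86400 → 21859.2 s
d = v × t = 7.24205 m/s × 21859.2 s = 158305 m
158305 m ÷ (1609.34 m/mi) = 98.3664 mi

98.4 mi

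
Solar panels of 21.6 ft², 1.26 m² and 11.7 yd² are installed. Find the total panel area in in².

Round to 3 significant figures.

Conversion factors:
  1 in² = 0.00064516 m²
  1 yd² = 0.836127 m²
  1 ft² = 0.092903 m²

21.6 ft² × 0.092903 = 2.0067 m²
1.26 m² (already m²)
11.7 yd² × 0.836127 = 9.78269 m²
Sum: 2.0067 + 1.26 + 9.78269 = 13.0494 m²
In in²: 13.0494 / 0.00064516 = 20226.6 in²

2.02×10⁴ in²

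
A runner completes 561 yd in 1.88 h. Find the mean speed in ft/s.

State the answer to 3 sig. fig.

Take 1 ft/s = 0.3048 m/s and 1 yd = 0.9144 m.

0.249 ft/s

561 yd × 0.9144 → 512.978 m
1.88 h × 3600 → 6768 s
v = d / t = 512.978 m / 6768 s = 0.0757946 m/s
0.0757946 m/s ÷ (0.3048 m/s/ft/s) = 0.24867 ft/s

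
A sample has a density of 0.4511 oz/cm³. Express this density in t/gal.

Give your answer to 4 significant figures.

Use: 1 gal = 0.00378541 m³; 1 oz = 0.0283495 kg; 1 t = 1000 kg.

0.04841 t/gal

0.4511 oz/cm³ × 0.0283495 kg/oz ÷ 10⁻⁶ m³/cm³ = 12788.5 kg/m³
12788.5 kg/m³ ÷ 1000 kg/t × 0.00378541 m³/gal = 0.0484097 t/gal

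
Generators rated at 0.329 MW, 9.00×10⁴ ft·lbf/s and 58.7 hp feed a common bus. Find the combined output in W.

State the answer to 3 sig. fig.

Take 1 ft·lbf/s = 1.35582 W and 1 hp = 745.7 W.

0.329 MW × 1000000 = 329000 W
9.00×10⁴ ft·lbf/s × 1.35582 = 122024 W
58.7 hp × 745.7 = 43772.6 W
Sum: 329000 + 122024 + 43772.6 = 494797 W

4.95×10⁵ W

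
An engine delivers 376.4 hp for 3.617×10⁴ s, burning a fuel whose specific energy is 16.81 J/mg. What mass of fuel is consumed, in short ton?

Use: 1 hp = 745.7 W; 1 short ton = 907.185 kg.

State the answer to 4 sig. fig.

376.4 hp → 280681 W
E = P × t = 280681 × 36170 = 1.01522×10¹⁰ J
16.81 J/mg → 1.681×10⁷ J/kg
m = E / e_s = 1.01522×10¹⁰ / 1.681×10⁷ = 603.938 kg
In short ton: 603.938 / 907.185 = 0.665727 short ton

0.6657 short ton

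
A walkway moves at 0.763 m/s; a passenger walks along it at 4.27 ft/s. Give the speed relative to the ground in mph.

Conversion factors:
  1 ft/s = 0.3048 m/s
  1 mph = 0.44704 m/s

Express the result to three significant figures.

4.62 mph

0.763 m/s (already m/s)
4.27 ft/s × 0.3048 = 1.3015 m/s
Combined: 0.763 + 1.3015 = 2.0645 m/s
In mph: 2.0645 / 0.44704 = 4.61815 mph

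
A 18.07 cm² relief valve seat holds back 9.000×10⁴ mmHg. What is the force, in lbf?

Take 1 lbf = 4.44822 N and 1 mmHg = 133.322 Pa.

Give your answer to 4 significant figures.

4874 lbf

9.000×10⁴ mmHg × 133.322 → 1.1999×10⁷ Pa
18.07 cm² × 0.0001 → 0.001807 m²
F = P × A = 1.1999×10⁷ Pa × 0.001807 m² = 21682.2 N
21682.2 N ÷ (4.44822 N/lbf) = 4874.35 lbf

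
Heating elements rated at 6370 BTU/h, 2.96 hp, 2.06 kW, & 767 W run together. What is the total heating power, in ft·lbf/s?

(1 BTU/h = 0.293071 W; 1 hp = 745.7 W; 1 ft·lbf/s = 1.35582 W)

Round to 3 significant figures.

6370 BTU/h × 0.293071 → 1866.86 W
2.96 hp × 745.7 → 2207.27 W
2.06 kW × 1000 → 2060 W
767 W (already W)
Sum: 1866.86 + 2207.27 + 2060 + 767 = 6901.13 W
In ft·lbf/s: 6901.13 / 1.35582 = 5090 ft·lbf/s

5090 ft·lbf/s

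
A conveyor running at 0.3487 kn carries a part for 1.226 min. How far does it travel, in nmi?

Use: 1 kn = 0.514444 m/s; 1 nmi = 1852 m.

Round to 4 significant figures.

0.3487 kn × 0.514444 = 0.179387 m/s
1.226 min × 60 = 73.56 s
d = v × t = 0.179387 m/s × 73.56 s = 13.1957 m
13.1957 m ÷ (1852 m/nmi) = 0.00712511 nmi

0.007125 nmi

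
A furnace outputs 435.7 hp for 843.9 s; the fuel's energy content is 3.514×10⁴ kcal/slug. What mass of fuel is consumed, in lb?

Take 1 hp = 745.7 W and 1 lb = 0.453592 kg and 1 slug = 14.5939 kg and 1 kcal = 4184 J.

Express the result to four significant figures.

435.7 hp → 324901 W
E = P × t = 324901 × 843.9 = 2.74184×10⁸ J
3.514×10⁴ kcal/slug → 1.00745×10⁷ J/kg
m = E / e_s = 2.74184×10⁸ / 1.00745×10⁷ = 27.2156 kg
In lb: 27.2156 / 0.453592 = 60.0002 lb

60.00 lb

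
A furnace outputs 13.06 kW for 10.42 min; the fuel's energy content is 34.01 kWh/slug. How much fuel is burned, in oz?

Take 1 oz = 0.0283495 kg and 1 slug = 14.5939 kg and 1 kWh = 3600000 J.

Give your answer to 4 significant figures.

34.33 oz

13.06 kW → 13060 W
10.42 min → 625.2 s
E = P × t = 13060 × 625.2 = 8.16511×10⁶ J
34.01 kWh/slug → 8.38953×10⁶ J/kg
m = E / e_s = 8.16511×10⁶ / 8.38953×10⁶ = 0.97325 kg
In oz: 0.97325 / 0.0283495 = 34.3304 oz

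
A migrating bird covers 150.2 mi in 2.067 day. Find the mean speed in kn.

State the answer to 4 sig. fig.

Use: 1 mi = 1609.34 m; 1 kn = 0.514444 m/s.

150.2 mi × 1609.34 → 241723 m
2.067 day × 86400 → 178589 s
v = d / t = 241723 m / 178589 s = 1.35352 m/s
1.35352 m/s ÷ (0.514444 m/s/kn) = 2.63103 kn

2.631 kn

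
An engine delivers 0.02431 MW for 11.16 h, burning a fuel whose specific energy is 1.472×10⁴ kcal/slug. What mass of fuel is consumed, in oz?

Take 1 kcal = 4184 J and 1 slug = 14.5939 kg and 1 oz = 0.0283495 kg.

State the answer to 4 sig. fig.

8164 oz

0.02431 MW → 24310 W
11.16 h → 40176 s
E = P × t = 24310 × 40176 = 9.76679×10⁸ J
1.472×10⁴ kcal/slug → 4.22015×10⁶ J/kg
m = E / e_s = 9.76679×10⁸ / 4.22015×10⁶ = 231.432 kg
In oz: 231.432 / 0.0283495 = 8163.53 oz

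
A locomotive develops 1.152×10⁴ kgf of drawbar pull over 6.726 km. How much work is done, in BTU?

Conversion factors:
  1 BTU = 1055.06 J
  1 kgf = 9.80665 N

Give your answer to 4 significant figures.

1.152×10⁴ kgf × 9.80665 → 112973 N
6.726 km × 1000 → 6726 m
W = F × d = 112973 N × 6726 m = 7.59856×10⁸ J
7.59856×10⁸ J ÷ (1055.06 J/BTU) = 720202 BTU

7.202×10⁵ BTU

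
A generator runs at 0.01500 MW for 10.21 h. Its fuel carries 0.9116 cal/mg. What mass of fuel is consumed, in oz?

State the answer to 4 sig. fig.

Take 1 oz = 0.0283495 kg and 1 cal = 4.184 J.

5099 oz

0.01500 MW → 15000 W
10.21 h → 36756 s
E = P × t = 15000 × 36756 = 5.5134×10⁸ J
0.9116 cal/mg → 3.81413×10⁶ J/kg
m = E / e_s = 5.5134×10⁸ / 3.81413×10⁶ = 144.552 kg
In oz: 144.552 / 0.0283495 = 5098.93 oz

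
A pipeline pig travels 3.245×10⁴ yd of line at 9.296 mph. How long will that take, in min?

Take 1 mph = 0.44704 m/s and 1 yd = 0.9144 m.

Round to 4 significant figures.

119.0 min

3.245×10⁴ yd × 0.9144 = 29672.3 m
9.296 mph × 0.44704 = 4.15568 m/s
t = d / v = 29672.3 m / 4.15568 m/s = 7140.18 s
7140.18 s ÷ (60 s/min) = 119.003 min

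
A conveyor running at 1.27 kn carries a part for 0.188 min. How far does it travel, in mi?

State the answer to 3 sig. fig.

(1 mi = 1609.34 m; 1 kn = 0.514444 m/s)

1.27 kn × 0.514444 → 0.653344 m/s
0.188 min × 60 → 11.28 s
d = v × t = 0.653344 m/s × 11.28 s = 7.36972 m
7.36972 m ÷ (1609.34 m/mi) = 0.00457934 mi

0.00458 mi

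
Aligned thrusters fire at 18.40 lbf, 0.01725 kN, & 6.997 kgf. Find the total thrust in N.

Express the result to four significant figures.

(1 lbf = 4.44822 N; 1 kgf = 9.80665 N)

18.40 lbf × 4.44822 → 81.8472 N
0.01725 kN × 1000 → 17.25 N
6.997 kgf × 9.80665 → 68.6171 N
Sum: 81.8472 + 17.25 + 68.6171 = 167.714 N

167.7 N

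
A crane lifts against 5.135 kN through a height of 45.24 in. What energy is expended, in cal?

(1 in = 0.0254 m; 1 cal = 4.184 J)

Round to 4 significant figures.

5.135 kN × 1000 = 5135 N
45.24 in × 0.0254 = 1.1491 m
W = F × d = 5135 N × 1.1491 m = 5900.63 J
5900.63 J ÷ (4.184 J/cal) = 1410.28 cal

1410 cal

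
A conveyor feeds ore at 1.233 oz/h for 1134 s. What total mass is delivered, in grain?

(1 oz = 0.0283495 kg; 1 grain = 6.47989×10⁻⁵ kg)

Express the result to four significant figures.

169.9 grain

1.233 oz/h → 9.7097×10⁻⁶ kg/s
m = ṁ × t = 9.7097×10⁻⁶ × 1134 = 0.0110108 kg
In grain: 0.0110108 / 6.47989×10⁻⁵ = 169.923 grain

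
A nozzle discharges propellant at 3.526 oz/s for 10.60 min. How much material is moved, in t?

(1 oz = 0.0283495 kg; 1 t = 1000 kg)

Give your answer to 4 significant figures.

3.526 oz/s → 0.0999603 kg/s
10.60 min → 636 s
m = ṁ × t = 0.0999603 × 636 = 63.5748 kg
In t: 63.5748 / 1000 = 0.0635748 t

0.06357 t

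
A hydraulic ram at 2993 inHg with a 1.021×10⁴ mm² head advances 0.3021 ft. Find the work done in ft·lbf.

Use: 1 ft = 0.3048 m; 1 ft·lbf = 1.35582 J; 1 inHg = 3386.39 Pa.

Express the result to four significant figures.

7028 ft·lbf

2993 inHg → 1.01355×10⁷ Pa
1.021×10⁴ mm² → 0.01021 m²
F = P × A = 1.01355×10⁷ × 0.01021 = 103483 N
0.3021 ft → 0.0920801 m
W = F × d = 103483 × 0.0920801 = 9528.72 J
In ft·lbf: 9528.72 / 1.35582 = 7028.01 ft·lbf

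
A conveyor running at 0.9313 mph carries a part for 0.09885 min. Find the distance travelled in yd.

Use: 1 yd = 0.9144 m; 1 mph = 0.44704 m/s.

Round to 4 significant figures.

0.9313 mph × 0.44704 → 0.416328 m/s
0.09885 min × 60 → 5.931 s
d = v × t = 0.416328 m/s × 5.931 s = 2.46924 m
2.46924 m ÷ (0.9144 m/yd) = 2.70039 yd

2.700 yd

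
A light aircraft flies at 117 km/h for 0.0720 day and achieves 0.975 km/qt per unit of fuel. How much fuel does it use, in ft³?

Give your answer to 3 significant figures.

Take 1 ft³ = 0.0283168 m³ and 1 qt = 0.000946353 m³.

6.93 ft³

117 km/h → 32.5 m/s
0.0720 day → 6220.8 s
d = v × t = 32.5 × 6220.8 = 202176 m
0.975 km/qt → 1.03027×10⁶ m/m³
V = d / (distance per unit fuel) = 202176 / 1.03027×10⁶ = 0.196236 m³
In ft³: 0.196236 / 0.0283168 = 6.93002 ft³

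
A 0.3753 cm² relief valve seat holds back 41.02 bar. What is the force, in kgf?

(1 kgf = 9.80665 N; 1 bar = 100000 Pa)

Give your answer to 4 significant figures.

15.70 kgf

41.02 bar × 100000 = 4.102×10⁶ Pa
0.3753 cm² × 0.0001 = 3.753×10⁻⁵ m²
F = P × A = 4.102×10⁶ Pa × 3.753×10⁻⁵ m² = 153.948 N
153.948 N ÷ (9.80665 N/kgf) = 15.6983 kgf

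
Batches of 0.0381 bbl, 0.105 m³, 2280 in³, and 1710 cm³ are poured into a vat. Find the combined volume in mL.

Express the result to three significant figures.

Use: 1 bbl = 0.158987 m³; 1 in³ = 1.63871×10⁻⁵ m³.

0.0381 bbl × 0.158987 = 0.0060574 m³
0.105 m³ (already m³)
2280 in³ × 1.63871×10⁻⁵ = 0.0373626 m³
1710 cm³ × 10⁻⁶ = 0.00171 m³
Sum: 0.0060574 + 0.105 + 0.0373626 + 0.00171 = 0.15013 m³
In mL: 0.15013 / 10⁻⁶ = 150130 mL

1.50×10⁵ mL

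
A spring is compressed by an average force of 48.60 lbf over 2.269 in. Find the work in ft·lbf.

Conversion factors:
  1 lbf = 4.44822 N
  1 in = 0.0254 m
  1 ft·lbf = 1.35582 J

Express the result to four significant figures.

9.189 ft·lbf

48.60 lbf × 4.44822 → 216.183 N
2.269 in × 0.0254 → 0.0576326 m
W = F × d = 216.183 N × 0.0576326 m = 12.4592 J
12.4592 J ÷ (1.35582 J/ft·lbf) = 9.18942 ft·lbf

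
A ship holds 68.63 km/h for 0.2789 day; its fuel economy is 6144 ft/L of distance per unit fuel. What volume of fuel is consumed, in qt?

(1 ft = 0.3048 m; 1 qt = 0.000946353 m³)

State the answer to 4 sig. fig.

68.63 km/h → 19.0639 m/s
0.2789 day → 24097 s
d = v × t = 19.0639 × 24097 = 459383 m
6144 ft/L → 1.87269×10⁶ m/m³
V = d / (distance per unit fuel) = 459383 / 1.87269×10⁶ = 0.245306 m³
In qt: 0.245306 / 0.000946353 = 259.212 qt

259.2 qt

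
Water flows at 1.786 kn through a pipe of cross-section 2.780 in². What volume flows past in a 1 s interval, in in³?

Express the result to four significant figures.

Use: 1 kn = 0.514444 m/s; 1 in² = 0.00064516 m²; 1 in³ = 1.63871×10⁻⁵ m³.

100.6 in³

1.786 kn × 0.514444 = 0.918797 m/s
2.780 in² × 0.00064516 = 0.00179354 m²
V = v × A × t = 0.918797 m/s × 0.00179354 m² × 1 s = 0.0016479 m³
0.0016479 m³ ÷ (1.63871×10⁻⁵ m³/in³) = 100.561 in³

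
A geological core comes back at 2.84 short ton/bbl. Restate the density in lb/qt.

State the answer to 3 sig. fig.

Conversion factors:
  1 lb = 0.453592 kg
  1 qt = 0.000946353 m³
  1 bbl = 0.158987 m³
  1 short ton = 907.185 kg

2.84 short ton/bbl × 907.185 kg/short ton ÷ 0.158987 m³/bbl = 16205.1 kg/m³
16205.1 kg/m³ ÷ 0.453592 kg/lb × 0.000946353 m³/qt = 33.8096 lb/qt

33.8 lb/qt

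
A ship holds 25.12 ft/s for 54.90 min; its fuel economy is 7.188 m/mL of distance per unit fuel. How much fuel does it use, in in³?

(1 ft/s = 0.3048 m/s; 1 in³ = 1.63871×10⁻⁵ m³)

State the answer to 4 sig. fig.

25.12 ft/s → 7.65658 m/s
54.90 min → 3294 s
d = v × t = 7.65658 × 3294 = 25220.8 m
7.188 m/mL → 7.188×10⁶ m/m³
V = d / (distance per unit fuel) = 25220.8 / 7.188×10⁶ = 0.00350874 m³
In in³: 0.00350874 / 1.63871×10⁻⁵ = 214.116 in³

214.1 in³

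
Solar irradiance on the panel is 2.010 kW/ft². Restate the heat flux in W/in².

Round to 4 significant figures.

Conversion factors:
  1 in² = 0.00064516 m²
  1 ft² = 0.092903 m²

2.010 kW/ft² × 1000 W/kW ÷ 0.092903 m²/ft² = 21635.5 W/m²
21635.5 W/m² × 0.00064516 m²/in² = 13.9584 W/in²

13.96 W/in²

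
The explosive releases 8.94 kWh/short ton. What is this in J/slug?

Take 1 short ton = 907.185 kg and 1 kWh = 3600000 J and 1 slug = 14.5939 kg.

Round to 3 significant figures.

8.94 kWh/short ton × 3600000 J/kWh ÷ 907.185 kg/short ton = 35476.8 J/kg
35476.8 J/kg × 14.5939 kg/slug = 517745 J/slug

5.18×10⁵ J/slug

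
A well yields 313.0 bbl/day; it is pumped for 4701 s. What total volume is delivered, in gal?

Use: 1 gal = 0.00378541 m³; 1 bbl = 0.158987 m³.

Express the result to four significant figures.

715.3 gal

313.0 bbl/day → 5.7596×10⁻⁴ m³/s
V = Q × t = 5.7596×10⁻⁴ × 4701 = 2.70759 m³
In gal: 2.70759 / 0.00378541 = 715.27 gal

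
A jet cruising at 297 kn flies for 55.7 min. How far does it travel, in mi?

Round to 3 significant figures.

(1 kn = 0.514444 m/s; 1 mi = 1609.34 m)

317 mi

297 kn × 0.514444 = 152.79 m/s
55.7 min × 60 = 3342 s
d = v × t = 152.79 m/s × 3342 s = 510624 m
510624 m ÷ (1609.34 m/mi) = 317.288 mi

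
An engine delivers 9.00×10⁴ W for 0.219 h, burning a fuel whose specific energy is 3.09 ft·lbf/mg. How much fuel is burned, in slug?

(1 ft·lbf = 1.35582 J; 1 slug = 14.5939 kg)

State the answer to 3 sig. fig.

0.219 h → 788.4 s
E = P × t = 90000 × 788.4 = 7.0956×10⁷ J
3.09 ft·lbf/mg → 4.18948×10⁶ J/kg
m = E / e_s = 7.0956×10⁷ / 4.18948×10⁶ = 16.9367 kg
In slug: 16.9367 / 14.5939 = 1.16053 slug

1.16 slug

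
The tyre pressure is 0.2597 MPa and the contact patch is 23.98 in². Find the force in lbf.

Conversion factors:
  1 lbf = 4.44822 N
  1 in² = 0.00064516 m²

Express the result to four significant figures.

0.2597 MPa × 1000000 = 259700 Pa
23.98 in² × 0.00064516 = 0.0154709 m²
F = P × A = 259700 Pa × 0.0154709 m² = 4017.79 N
4017.79 N ÷ (4.44822 N/lbf) = 903.235 lbf

903.2 lbf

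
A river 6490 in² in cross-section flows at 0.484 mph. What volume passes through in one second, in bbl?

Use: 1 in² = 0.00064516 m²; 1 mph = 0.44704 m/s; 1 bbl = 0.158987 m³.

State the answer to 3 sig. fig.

0.484 mph × 0.44704 = 0.216367 m/s
6490 in² × 0.00064516 = 4.18709 m²
V = v × A × t = 0.216367 m/s × 4.18709 m² × 1 s = 0.905948 m³
0.905948 m³ ÷ (0.158987 m³/bbl) = 5.69825 bbl

5.70 bbl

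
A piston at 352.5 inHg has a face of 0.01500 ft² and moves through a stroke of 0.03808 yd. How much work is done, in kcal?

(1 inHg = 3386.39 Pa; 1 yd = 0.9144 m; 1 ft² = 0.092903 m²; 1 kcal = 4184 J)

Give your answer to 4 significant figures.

352.5 inHg → 1.1937×10⁶ Pa
0.01500 ft² → 0.00139354 m²
F = P × A = 1.1937×10⁶ × 0.00139354 = 1663.47 N
0.03808 yd → 0.0348204 m
W = F × d = 1663.47 × 0.0348204 = 57.9227 J
In kcal: 57.9227 / 4184 = 0.0138439 kcal

0.01384 kcal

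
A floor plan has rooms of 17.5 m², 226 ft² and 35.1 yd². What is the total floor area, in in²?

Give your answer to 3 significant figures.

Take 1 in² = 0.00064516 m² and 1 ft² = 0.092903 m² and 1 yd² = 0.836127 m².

17.5 m² (already m²)
226 ft² × 0.092903 → 20.9961 m²
35.1 yd² × 0.836127 → 29.3481 m²
Sum: 17.5 + 20.9961 + 29.3481 = 67.8442 m²
In in²: 67.8442 / 0.00064516 = 105159 in²

1.05×10⁵ in²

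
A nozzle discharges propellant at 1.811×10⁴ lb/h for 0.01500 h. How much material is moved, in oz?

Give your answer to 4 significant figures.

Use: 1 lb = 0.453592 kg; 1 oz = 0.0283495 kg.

4346 oz

1.811×10⁴ lb/h → 2.28182 kg/s
0.01500 h → 54 s
m = ṁ × t = 2.28182 × 54 = 123.218 kg
In oz: 123.218 / 0.0283495 = 4346.39 oz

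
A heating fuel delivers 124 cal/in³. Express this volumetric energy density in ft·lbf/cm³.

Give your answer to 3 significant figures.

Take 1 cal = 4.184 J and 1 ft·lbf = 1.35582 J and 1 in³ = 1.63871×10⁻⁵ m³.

124 cal/in³ × 4.184 J/cal ÷ 1.63871×10⁻⁵ m³/in³ = 3.166×10⁷ J/m³
3.166×10⁷ J/m³ ÷ 1.35582 J/ft·lbf × 10⁻⁶ m³/cm³ = 23.3512 ft·lbf/cm³

23.4 ft·lbf/cm³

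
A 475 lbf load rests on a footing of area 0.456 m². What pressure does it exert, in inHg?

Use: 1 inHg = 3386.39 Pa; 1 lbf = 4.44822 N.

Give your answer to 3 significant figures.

1.37 inHg

475 lbf × 4.44822 → 2112.9 N
P = F / A = 2112.9 N / 0.456 m² = 4633.55 Pa
4633.55 Pa ÷ (3386.39 Pa/inHg) = 1.36829 inHg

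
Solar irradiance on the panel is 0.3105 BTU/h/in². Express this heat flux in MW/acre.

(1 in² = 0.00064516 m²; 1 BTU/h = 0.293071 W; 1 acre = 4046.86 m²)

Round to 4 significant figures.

0.3105 BTU/h/in² × 0.293071 W/BTU/h ÷ 0.00064516 m²/in² = 141.048 W/m²
141.048 W/m² ÷ 1000000 W/MW × 4046.86 m²/acre = 0.570802 MW/acre

0.5708 MW/acre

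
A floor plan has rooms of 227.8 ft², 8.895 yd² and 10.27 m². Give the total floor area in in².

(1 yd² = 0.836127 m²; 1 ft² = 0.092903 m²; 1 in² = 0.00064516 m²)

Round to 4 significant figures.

227.8 ft² × 0.092903 → 21.1633 m²
8.895 yd² × 0.836127 → 7.43735 m²
10.27 m² (already m²)
Combined: 21.1633 + 7.43735 + 10.27 = 38.8706 m²
In in²: 38.8706 / 0.00064516 = 60249.6 in²

6.025×10⁴ in²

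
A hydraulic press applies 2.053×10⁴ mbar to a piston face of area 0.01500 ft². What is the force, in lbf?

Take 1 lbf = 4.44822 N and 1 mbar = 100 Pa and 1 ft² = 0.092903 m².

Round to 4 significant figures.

2.053×10⁴ mbar × 100 → 2.053×10⁶ Pa
0.01500 ft² × 0.092903 → 0.00139354 m²
F = P × A = 2.053×10⁶ Pa × 0.00139354 m² = 2860.94 N
2860.94 N ÷ (4.44822 N/lbf) = 643.165 lbf

643.2 lbf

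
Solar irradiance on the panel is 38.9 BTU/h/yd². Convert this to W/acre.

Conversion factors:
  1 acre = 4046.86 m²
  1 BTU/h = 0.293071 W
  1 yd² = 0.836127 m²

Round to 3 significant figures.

5.52×10⁴ W/acre

38.9 BTU/h/yd² × 0.293071 W/BTU/h ÷ 0.836127 m²/yd² = 13.6348 W/m²
13.6348 W/m² × 4046.86 m²/acre = 55178.1 W/acre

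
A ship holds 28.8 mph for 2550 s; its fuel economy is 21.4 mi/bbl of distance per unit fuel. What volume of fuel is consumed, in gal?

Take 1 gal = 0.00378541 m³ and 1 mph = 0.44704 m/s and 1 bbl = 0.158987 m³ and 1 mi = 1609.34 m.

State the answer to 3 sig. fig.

28.8 mph → 12.8748 m/s
d = v × t = 12.8748 × 2550 = 32830.7 m
21.4 mi/bbl → 216621 m/m³
V = d / (distance per unit fuel) = 32830.7 / 216621 = 0.151558 m³
In gal: 0.151558 / 0.00378541 = 40.0374 gal

40.0 gal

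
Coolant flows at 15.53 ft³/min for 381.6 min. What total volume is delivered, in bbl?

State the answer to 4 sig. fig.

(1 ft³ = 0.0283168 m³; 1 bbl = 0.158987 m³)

1056 bbl

15.53 ft³/min → 0.00732933 m³/s
381.6 min → 22896 s
V = Q × t = 0.00732933 × 22896 = 167.812 m³
In bbl: 167.812 / 0.158987 = 1055.51 bbl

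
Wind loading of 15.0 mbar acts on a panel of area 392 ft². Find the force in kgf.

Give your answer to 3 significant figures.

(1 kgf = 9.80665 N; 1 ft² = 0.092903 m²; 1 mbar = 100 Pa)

5570 kgf

15.0 mbar × 100 = 1500 Pa
392 ft² × 0.092903 = 36.418 m²
F = P × A = 1500 Pa × 36.418 m² = 54627 N
54627 N ÷ (9.80665 N/kgf) = 5570.4 kgf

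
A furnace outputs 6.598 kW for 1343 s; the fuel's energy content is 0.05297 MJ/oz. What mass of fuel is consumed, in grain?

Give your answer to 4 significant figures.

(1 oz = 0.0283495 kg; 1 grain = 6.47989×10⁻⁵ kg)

6.598 kW → 6598 W
E = P × t = 6598 × 1343 = 8.86111×10⁶ J
0.05297 MJ/oz → 1.86846×10⁶ J/kg
m = E / e_s = 8.86111×10⁶ / 1.86846×10⁶ = 4.74247 kg
In grain: 4.74247 / 6.47989×10⁻⁵ = 73187.5 grain

7.319×10⁴ grain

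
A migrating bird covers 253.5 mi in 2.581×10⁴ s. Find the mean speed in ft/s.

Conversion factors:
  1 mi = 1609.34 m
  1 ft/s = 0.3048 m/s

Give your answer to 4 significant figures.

51.86 ft/s

253.5 mi × 1609.34 = 407968 m
v = d / t = 407968 m / 25810 s = 15.8066 m/s
15.8066 m/s ÷ (0.3048 m/s/ft/s) = 51.8589 ft/s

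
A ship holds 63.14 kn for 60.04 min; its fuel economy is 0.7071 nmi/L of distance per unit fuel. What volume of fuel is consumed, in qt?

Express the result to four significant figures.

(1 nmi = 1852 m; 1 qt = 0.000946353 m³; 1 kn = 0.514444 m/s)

63.14 kn → 32.482 m/s
60.04 min → 3602.4 s
d = v × t = 32.482 × 3602.4 = 117013 m
0.7071 nmi/L → 1.30955×10⁶ m/m³
V = d / (distance per unit fuel) = 117013 / 1.30955×10⁶ = 0.0893536 m³
In qt: 0.0893536 / 0.000946353 = 94.4189 qt

94.42 qt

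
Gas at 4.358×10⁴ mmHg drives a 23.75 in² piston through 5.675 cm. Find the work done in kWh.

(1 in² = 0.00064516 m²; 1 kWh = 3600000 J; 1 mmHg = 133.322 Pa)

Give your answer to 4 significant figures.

4.358×10⁴ mmHg → 5.81017×10⁶ Pa
23.75 in² → 0.0153226 m²
F = P × A = 5.81017×10⁶ × 0.0153226 = 89026.9 N
5.675 cm → 0.05675 m
W = F × d = 89026.9 × 0.05675 = 5052.28 J
In kWh: 5052.28 / 3600000 = 0.00140341 kWh

0.001403 kWh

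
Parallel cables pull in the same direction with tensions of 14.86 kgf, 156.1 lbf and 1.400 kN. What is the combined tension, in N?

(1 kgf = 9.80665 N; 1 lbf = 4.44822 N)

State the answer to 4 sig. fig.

14.86 kgf × 9.80665 = 145.727 N
156.1 lbf × 4.44822 = 694.367 N
1.400 kN × 1000 = 1400 N
Combined: 145.727 + 694.367 + 1400 = 2240.09 N

2240 N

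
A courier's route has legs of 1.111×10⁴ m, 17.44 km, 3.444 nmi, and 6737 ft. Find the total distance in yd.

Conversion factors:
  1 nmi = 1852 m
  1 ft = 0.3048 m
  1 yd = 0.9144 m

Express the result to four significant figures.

4.044×10⁴ yd

1.111×10⁴ m (already m)
17.44 km × 1000 = 17440 m
3.444 nmi × 1852 = 6378.29 m
6737 ft × 0.3048 = 2053.44 m
Sum: 11110 + 17440 + 6378.29 + 2053.44 = 36981.7 m
In yd: 36981.7 / 0.9144 = 40443.7 yd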